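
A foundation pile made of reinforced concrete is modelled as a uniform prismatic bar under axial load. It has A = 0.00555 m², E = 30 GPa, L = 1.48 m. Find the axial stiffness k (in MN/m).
Model: a uniform prismatic bar under axial load, so k = (A·E) / L.
Convert to SI units:
  E = 30 GPa = 3 × 10¹⁰ Pa
Substitute:
  k = (0.00555 × (3 × 10¹⁰)) / 1.48
  k = 1.125 × 10⁸ N/m
Convert: k = 1.125 × 10⁸ N/m = 112.5 MN/m
Final answer: k = 112.5 MN/m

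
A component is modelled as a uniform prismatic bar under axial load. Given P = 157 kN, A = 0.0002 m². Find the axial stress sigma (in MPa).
Model: a uniform prismatic bar under axial load, so sigma = P / A.
Convert to SI units:
  P = 157 kN = 157000 N
Substitute:
  sigma = 157000 / 0.0002
  sigma = 7.85 × 10⁸ Pa
Convert: sigma = 7.85 × 10⁸ Pa = 785 MPa
Final answer: sigma = 785 MPa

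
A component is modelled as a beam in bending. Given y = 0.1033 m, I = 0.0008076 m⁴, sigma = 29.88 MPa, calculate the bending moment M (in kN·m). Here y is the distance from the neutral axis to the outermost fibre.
Model: a beam in bending, so sigma = (M·y) / I.
Solve for M: M = (sigma·I) / y.
Convert to SI units:
  sigma = 29.88 MPa = 2.988 × 10⁷ Pa
Substitute:
  M = ((2.988 × 10⁷) × 0.0008076) / 0.1033
  M = 233600 N·m
Convert: M = 233600 N·m = 233.6 kN·m
Final answer: M = 233.6 kN·m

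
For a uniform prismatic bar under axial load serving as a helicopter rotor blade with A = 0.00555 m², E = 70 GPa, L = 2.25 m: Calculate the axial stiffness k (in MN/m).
Model: a uniform prismatic bar under axial load, so k = (A·E) / L.
Convert to SI units:
  E = 70 GPa = 7 × 10¹⁰ Pa
Substitute:
  k = (0.00555 × (7 × 10¹⁰)) / 2.25
  k = 1.727 × 10⁸ N/m
Convert: k = 1.727 × 10⁸ N/m = 172.7 MN/m
Final answer: k = 172.7 MN/m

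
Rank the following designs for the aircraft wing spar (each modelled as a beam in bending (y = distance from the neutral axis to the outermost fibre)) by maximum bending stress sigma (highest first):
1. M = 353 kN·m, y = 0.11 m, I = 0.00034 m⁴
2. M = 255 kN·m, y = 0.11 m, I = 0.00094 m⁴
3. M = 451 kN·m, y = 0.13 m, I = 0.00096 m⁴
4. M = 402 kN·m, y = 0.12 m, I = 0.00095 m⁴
Model: a beam in bending (y = distance from the neutral axis to the outermost fibre), so sigma = (M·y) / I (SI units).
  Case 1: sigma = (353000 × 0.11) / 0.00034 = 1.142 × 10⁸ Pa = 114.2 MPa
  Case 2: sigma = (255000 × 0.11) / 0.00094 = 2.984 × 10⁷ Pa = 29.84 MPa
  Case 3: sigma = (451000 × 0.13) / 0.00096 = 6.107 × 10⁷ Pa = 61.07 MPa
  Case 4: sigma = (402000 × 0.12) / 0.00095 = 5.078 × 10⁷ Pa = 50.78 MPa
Ordering: 114.2 MPa (case 1) > 61.07 MPa (case 3) > 50.78 MPa (case 4) > 29.84 MPa (case 2)
Final answer: 1, 3, 4, 2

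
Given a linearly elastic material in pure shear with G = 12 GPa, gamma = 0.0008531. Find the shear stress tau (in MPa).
Model: a linearly elastic material in pure shear, so tau = G·gamma.
Convert to SI units:
  G = 12 GPa = 1.2 × 10¹⁰ Pa
Substitute:
  tau = (1.2 × 10¹⁰) × 0.0008531
  tau = 1.024 × 10⁷ Pa
Convert: tau = 1.024 × 10⁷ Pa = 10.24 MPa
Final answer: tau = 10.24 MPa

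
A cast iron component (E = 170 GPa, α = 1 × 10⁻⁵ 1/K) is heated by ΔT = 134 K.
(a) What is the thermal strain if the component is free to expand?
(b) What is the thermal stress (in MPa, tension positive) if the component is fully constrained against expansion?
(a) Free thermal strain ε_th = α·ΔT = (1 × 10⁻⁵) × 134 = 0.00134
(b) Fully constrained, the expansion is suppressed, so σ = -E·α·ΔT. Convert E = 170 GPa = 1.7 × 10¹¹ Pa.
  σ = -(1.7 × 10¹¹) × (1 × 10⁻⁵) × 134 = -2.278 × 10⁸ Pa = -227.8 MPa (compressive)
Final answer: (a) ε_th = 0.00134, (b) σ = -227.8 MPa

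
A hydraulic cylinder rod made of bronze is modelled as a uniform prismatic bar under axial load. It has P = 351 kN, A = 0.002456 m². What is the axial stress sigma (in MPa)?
Model: a uniform prismatic bar under axial load, so sigma = P / A.
Convert to SI units:
  P = 351 kN = 351000 N
Substitute:
  sigma = 351000 / 0.002456
  sigma = 1.429 × 10⁸ Pa
Convert: sigma = 1.429 × 10⁸ Pa = 142.9 MPa
Final answer: sigma = 142.9 MPa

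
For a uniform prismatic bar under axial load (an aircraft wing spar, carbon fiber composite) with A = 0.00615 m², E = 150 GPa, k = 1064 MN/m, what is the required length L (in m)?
Model: a uniform prismatic bar under axial load, so k = (A·E) / L.
Solve for L: L = (A·E) / k.
Convert to SI units:
  E = 150 GPa = 1.5 × 10¹¹ Pa
  k = 1064 MN/m = 1.064 × 10⁹ N/m
Substitute:
  L = (0.00615 × (1.5 × 10¹¹)) / (1.064 × 10⁹)
  L = 0.867 m
Final answer: L = 0.867 m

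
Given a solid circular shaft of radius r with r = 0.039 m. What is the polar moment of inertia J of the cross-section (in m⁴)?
Model: a solid circular shaft of radius r, so J = (π·r^4) / 2.
Substitute:
  J = (π × 0.039^4) / 2
  J = 3.634 × 10⁻⁶ m⁴
Final answer: J = 3.634 × 10⁻⁶ m⁴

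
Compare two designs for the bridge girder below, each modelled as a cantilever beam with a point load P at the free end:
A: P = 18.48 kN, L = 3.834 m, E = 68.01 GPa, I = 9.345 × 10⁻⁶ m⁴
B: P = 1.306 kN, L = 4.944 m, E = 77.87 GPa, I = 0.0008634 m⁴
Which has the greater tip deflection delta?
Model: a cantilever beam with a point load P at the free end, so delta = (P·L^3) / (3·E·I) (SI units).
  A: delta = (18480 × 3.834^3) / (3 × (6.801 × 10¹⁰) × (9.345 × 10⁻⁶)) = 0.5462 m = 546.2 mm
  B: delta = (1306 × 4.944^3) / (3 × (7.787 × 10¹⁰) × 0.0008634) = 0.0007825 m = 0.7825 mm
546.2 mm > 0.7825 mm, so A is larger.
Final answer: A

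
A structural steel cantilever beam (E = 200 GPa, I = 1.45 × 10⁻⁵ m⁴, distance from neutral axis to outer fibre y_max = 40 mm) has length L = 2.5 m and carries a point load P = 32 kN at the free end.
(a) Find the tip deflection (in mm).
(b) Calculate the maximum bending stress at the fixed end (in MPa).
(a) Tip deflection of a cantilever with an end point load: δ = P·L^3 / (3·E·I). Convert P = 32 kN = 32000 N, E = 200 GPa = 2 × 10¹¹ Pa.
  δ = (32000 × 2.5^3) / (3 × (2 × 10¹¹) × (1.45 × 10⁻⁵)) = 0.05747 m = 57.47 mm
(b) Maximum bending moment at the fixed end: M = P·L = 32000 × 2.5 = 80000 N·m. Convert y_max = 40 mm = 0.04 m.
  σ = M·y_max / I = (80000 × 0.04) / (1.45 × 10⁻⁵) = 2.207 × 10⁸ Pa = 220.7 MPa
Final answer: (a) δ = 57.47 mm, (b) σ = 220.7 MPa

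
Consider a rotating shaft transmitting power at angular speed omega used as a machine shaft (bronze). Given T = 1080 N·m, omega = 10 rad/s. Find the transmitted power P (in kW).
Model: a rotating shaft transmitting power at angular speed omega, so P = T·omega.
Substitute:
  P = 1080 × 10
  P = 10800 W
Convert: P = 10800 W = 10.8 kW
Final answer: P = 10.8 kW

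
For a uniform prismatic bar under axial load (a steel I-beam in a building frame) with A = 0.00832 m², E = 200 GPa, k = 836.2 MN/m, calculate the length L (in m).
Model: a uniform prismatic bar under axial load, so k = (A·E) / L.
Solve for L: L = (A·E) / k.
Convert to SI units:
  E = 200 GPa = 2 × 10¹¹ Pa
  k = 836.2 MN/m = 8.362 × 10⁸ N/m
Substitute:
  L = (0.00832 × (2 × 10¹¹)) / (8.362 × 10⁸)
  L = 1.99 m
Final answer: L = 1.99 m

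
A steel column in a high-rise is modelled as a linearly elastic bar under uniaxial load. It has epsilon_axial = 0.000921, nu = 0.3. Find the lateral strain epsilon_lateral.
Model: a linearly elastic bar under uniaxial load, so epsilon_lateral = -nu·epsilon_axial.
Substitute:
  epsilon_lateral = -(0.3 × 0.000921)
  epsilon_lateral = -0.0002763
Final answer: epsilon_lateral = -0.0002763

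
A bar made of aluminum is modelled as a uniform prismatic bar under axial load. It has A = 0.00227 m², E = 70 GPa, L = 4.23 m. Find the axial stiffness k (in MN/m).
Model: a uniform prismatic bar under axial load, so k = (A·E) / L.
Convert to SI units:
  E = 70 GPa = 7 × 10¹⁰ Pa
Substitute:
  k = (0.00227 × (7 × 10¹⁰)) / 4.23
  k = 3.757 × 10⁷ N/m
Convert: k = 3.757 × 10⁷ N/m = 37.57 MN/m
Final answer: k = 37.57 MN/m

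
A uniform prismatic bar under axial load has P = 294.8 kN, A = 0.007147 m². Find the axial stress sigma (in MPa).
Model: a uniform prismatic bar under axial load, so sigma = P / A.
Convert to SI units:
  P = 294.8 kN = 294800 N
Substitute:
  sigma = 294800 / 0.007147
  sigma = 4.125 × 10⁷ Pa
Convert: sigma = 4.125 × 10⁷ Pa = 41.25 MPa
Final answer: sigma = 41.25 MPa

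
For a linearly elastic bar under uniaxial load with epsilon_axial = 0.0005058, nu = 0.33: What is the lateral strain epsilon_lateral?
Model: a linearly elastic bar under uniaxial load, so epsilon_lateral = -nu·epsilon_axial.
Substitute:
  epsilon_lateral = -(0.33 × 0.0005058)
  epsilon_lateral = -0.0001669
Final answer: epsilon_lateral = -0.0001669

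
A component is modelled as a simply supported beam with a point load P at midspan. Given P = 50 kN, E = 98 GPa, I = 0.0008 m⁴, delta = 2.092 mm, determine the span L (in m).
Model: a simply supported beam with a point load P at midspan, so delta = (P·L^3) / (48·E·I).
Solve for L: L = ((48·delta·E·I) / P)^(1/3).
Convert to SI units:
  P = 50 kN = 50000 N
  E = 98 GPa = 9.8 × 10¹⁰ Pa
  delta = 2.092 mm = 0.002092 m
Substitute:
  L = ((48 × 0.002092 × (9.8 × 10¹⁰) × 0.0008) / 50000)^(1/3)
  L = 5.4 m
Final answer: L = 5.4 m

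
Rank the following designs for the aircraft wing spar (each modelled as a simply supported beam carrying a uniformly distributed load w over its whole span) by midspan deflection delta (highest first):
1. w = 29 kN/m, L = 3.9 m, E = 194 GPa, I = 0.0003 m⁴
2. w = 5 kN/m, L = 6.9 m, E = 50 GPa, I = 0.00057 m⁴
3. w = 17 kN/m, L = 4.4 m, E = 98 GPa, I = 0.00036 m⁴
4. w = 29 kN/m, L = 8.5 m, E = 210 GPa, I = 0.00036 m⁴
Model: a simply supported beam carrying a uniformly distributed load w over its whole span, so delta = (5·w·L^4) / (384·E·I) (SI units).
  Case 1: delta = (5 × 29000 × 3.9^4) / (384 × (1.94 × 10¹¹) × 0.0003) = 0.001501 m = 1.501 mm
  Case 2: delta = (5 × 5000 × 6.9^4) / (384 × (5 × 10¹⁰) × 0.00057) = 0.005178 m = 5.178 mm
  Case 3: delta = (5 × 17000 × 4.4^4) / (384 × (9.8 × 10¹⁰) × 0.00036) = 0.002352 m = 2.352 mm
  Case 4: delta = (5 × 29000 × 8.5^4) / (384 × (2.1 × 10¹¹) × 0.00036) = 0.02607 m = 26.07 mm
Ordering: 26.07 mm (case 4) > 5.178 mm (case 2) > 2.352 mm (case 3) > 1.501 mm (case 1)
Final answer: 4, 2, 3, 1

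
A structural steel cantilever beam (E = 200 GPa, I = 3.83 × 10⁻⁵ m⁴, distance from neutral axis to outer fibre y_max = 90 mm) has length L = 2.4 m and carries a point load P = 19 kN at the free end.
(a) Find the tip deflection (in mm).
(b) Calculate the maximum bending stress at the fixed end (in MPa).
(a) Tip deflection of a cantilever with an end point load: δ = P·L^3 / (3·E·I). Convert P = 19 kN = 19000 N, E = 200 GPa = 2 × 10¹¹ Pa.
  δ = (19000 × 2.4^3) / (3 × (2 × 10¹¹) × (3.83 × 10⁻⁵)) = 0.01143 m = 11.43 mm
(b) Maximum bending moment at the fixed end: M = P·L = 19000 × 2.4 = 45600 N·m. Convert y_max = 90 mm = 0.09 m.
  σ = M·y_max / I = (45600 × 0.09) / (3.83 × 10⁻⁵) = 1.072 × 10⁸ Pa = 107.2 MPa
Final answer: (a) δ = 11.43 mm, (b) σ = 107.2 MPa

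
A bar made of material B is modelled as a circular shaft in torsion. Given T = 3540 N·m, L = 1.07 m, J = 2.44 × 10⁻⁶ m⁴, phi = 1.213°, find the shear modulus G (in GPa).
Model: a circular shaft in torsion, so phi = (T·L) / (G·J).
Solve for G: G = (T·L) / (phi·J).
Convert to SI units:
  phi = 1.213° = 0.02117 rad
Substitute:
  G = (3540 × 1.07) / (0.02117 × (2.44 × 10⁻⁶))
  G = 7.333 × 10¹⁰ Pa
Convert: G = 7.333 × 10¹⁰ Pa = 73.33 GPa
Final answer: G = 73.33 GPa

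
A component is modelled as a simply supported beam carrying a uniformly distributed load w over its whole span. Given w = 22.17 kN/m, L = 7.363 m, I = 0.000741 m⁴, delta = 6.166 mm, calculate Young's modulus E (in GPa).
Model: a simply supported beam carrying a uniformly distributed load w over its whole span, so delta = (5·w·L^4) / (384·E·I).
Solve for E: E = (5·w·L^4) / (384·delta·I).
Convert to SI units:
  w = 22.17 kN/m = 22170 N/m
  delta = 6.166 mm = 0.006166 m
Substitute:
  E = (5 × 22170 × 7.363^4) / (384 × 0.006166 × 0.000741)
  E = 1.857 × 10¹¹ Pa
Convert: E = 1.857 × 10¹¹ Pa = 185.7 GPa
Final answer: E = 185.7 GPa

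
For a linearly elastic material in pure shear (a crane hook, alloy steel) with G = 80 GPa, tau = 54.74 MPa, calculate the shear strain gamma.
Model: a linearly elastic material in pure shear, so tau = G·gamma.
Solve for gamma: gamma = tau / G.
Convert to SI units:
  G = 80 GPa = 8 × 10¹⁰ Pa
  tau = 54.74 MPa = 5.474 × 10⁷ Pa
Substitute:
  gamma = (5.474 × 10⁷) / (8 × 10¹⁰)
  gamma = 0.0006842
Final answer: gamma = 0.0006842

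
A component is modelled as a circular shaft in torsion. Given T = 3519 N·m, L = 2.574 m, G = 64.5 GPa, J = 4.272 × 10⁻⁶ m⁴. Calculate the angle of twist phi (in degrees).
Model: a circular shaft in torsion, so phi = (T·L) / (G·J).
Convert to SI units:
  G = 64.5 GPa = 6.45 × 10¹⁰ Pa
Substitute:
  phi = (3519 × 2.574) / ((6.45 × 10¹⁰) × (4.272 × 10⁻⁶))
  phi = 0.03287 rad
Convert to degrees: phi = 0.03287 × 180/π = 1.883°
Final answer: phi = 1.883°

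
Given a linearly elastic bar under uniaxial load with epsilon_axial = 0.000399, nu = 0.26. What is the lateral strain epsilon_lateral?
Model: a linearly elastic bar under uniaxial load, so epsilon_lateral = -nu·epsilon_axial.
Substitute:
  epsilon_lateral = -(0.26 × 0.000399)
  epsilon_lateral = -0.0001037
Final answer: epsilon_lateral = -0.0001037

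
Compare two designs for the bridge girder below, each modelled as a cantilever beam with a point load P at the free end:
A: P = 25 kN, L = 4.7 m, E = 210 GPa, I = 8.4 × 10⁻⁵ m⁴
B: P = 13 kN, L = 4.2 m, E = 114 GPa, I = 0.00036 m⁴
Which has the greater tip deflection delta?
Model: a cantilever beam with a point load P at the free end, so delta = (P·L^3) / (3·E·I) (SI units).
  A: delta = (25000 × 4.7^3) / (3 × (2.1 × 10¹¹) × (8.4 × 10⁻⁵)) = 0.04905 m = 49.05 mm
  B: delta = (13000 × 4.2^3) / (3 × (1.14 × 10¹¹) × 0.00036) = 0.007823 m = 7.823 mm
49.05 mm > 7.823 mm, so A is larger.
Final answer: A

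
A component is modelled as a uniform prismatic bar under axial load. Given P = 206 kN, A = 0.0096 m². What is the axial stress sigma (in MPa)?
Model: a uniform prismatic bar under axial load, so sigma = P / A.
Convert to SI units:
  P = 206 kN = 206000 N
Substitute:
  sigma = 206000 / 0.0096
  sigma = 2.146 × 10⁷ Pa
Convert: sigma = 2.146 × 10⁷ Pa = 21.46 MPa
Final answer: sigma = 21.46 MPa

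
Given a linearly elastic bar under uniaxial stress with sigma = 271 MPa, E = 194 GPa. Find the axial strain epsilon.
Model: a linearly elastic bar under uniaxial stress, so epsilon = sigma / E.
Convert to SI units:
  sigma = 271 MPa = 2.71 × 10⁸ Pa
  E = 194 GPa = 1.94 × 10¹¹ Pa
Substitute:
  epsilon = (2.71 × 10⁸) / (1.94 × 10¹¹)
  epsilon = 0.001397
Final answer: epsilon = 0.001397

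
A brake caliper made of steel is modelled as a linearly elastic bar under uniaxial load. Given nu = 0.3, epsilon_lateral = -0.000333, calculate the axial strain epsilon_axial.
Model: a linearly elastic bar under uniaxial load, so epsilon_lateral = -nu·epsilon_axial.
Solve for epsilon_axial: epsilon_axial = -epsilon_lateral / nu.
Substitute:
  epsilon_axial = -(-0.000333) / 0.3
  epsilon_axial = 0.00111
Final answer: epsilon_axial = 0.00111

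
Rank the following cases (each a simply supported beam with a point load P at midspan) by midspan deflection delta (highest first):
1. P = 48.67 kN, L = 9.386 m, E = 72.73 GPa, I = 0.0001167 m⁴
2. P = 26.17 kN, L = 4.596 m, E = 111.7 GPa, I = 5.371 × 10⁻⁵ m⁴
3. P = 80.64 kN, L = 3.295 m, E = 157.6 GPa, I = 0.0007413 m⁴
Model: a simply supported beam with a point load P at midspan, so delta = (P·L^3) / (48·E·I) (SI units).
  Case 1: delta = (48670 × 9.386^3) / (48 × (7.273 × 10¹⁰) × 0.0001167) = 0.09878 m = 98.78 mm
  Case 2: delta = (26170 × 4.596^3) / (48 × (1.117 × 10¹¹) × (5.371 × 10⁻⁵)) = 0.008823 m = 8.823 mm
  Case 3: delta = (80640 × 3.295^3) / (48 × (1.576 × 10¹¹) × 0.0007413) = 0.0005144 m = 0.5144 mm
Ordering: 98.78 mm (case 1) > 8.823 mm (case 2) > 0.5144 mm (case 3)
Final answer: 1, 2, 3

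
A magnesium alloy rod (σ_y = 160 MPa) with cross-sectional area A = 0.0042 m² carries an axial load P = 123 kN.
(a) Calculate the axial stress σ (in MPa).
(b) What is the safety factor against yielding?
(a) Axial stress σ = P/A. Convert P = 123 kN = 123000 N.
  σ = 123000 / 0.0042 = 2.929 × 10⁷ Pa = 29.29 MPa
(b) Safety factor SF = σ_y/σ = 160 / 29.29 = 5.463
Final answer: (a) σ = 29.29 MPa, (b) SF = 5.463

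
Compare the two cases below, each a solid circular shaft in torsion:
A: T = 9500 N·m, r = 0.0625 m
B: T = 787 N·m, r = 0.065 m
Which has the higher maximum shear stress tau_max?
Model: a solid circular shaft in torsion, so tau_max = (2·T) / (π·r^3) (SI units).
  A: tau_max = (2 × 9500) / (π × 0.0625^3) = 2.477 × 10⁷ Pa = 24.77 MPa
  B: tau_max = (2 × 787) / (π × 0.065^3) = 1.824 × 10⁶ Pa = 1.824 MPa
24.77 MPa > 1.824 MPa, so A is larger.
Final answer: A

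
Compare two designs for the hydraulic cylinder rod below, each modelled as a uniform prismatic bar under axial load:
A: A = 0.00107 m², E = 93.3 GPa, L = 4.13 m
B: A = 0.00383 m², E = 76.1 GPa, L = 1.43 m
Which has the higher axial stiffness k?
Model: a uniform prismatic bar under axial load, so k = (A·E) / L (SI units).
  A: k = (0.00107 × (9.33 × 10¹⁰)) / 4.13 = 2.417 × 10⁷ N/m = 24.17 MN/m
  B: k = (0.00383 × (7.61 × 10¹⁰)) / 1.43 = 2.038 × 10⁸ N/m = 203.8 MN/m
203.8 MN/m > 24.17 MN/m, so B is larger.
Final answer: B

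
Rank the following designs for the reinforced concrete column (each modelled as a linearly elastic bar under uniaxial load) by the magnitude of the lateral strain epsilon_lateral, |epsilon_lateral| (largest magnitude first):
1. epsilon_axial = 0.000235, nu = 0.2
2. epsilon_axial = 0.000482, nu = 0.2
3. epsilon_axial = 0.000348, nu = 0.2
Model: a linearly elastic bar under uniaxial load, so epsilon_lateral = -nu·epsilon_axial (SI units).
  Case 1: epsilon_lateral = -(0.2 × 0.000235) = -4.7 × 10⁻⁵
  Case 2: epsilon_lateral = -(0.2 × 0.000482) = -9.64 × 10⁻⁵
  Case 3: epsilon_lateral = -(0.2 × 0.000348) = -6.96 × 10⁻⁵
Ordering by |epsilon_lateral|: 9.64 × 10⁻⁵ (case 2) > 6.96 × 10⁻⁵ (case 3) > 4.7 × 10⁻⁵ (case 1)
Final answer: 2, 3, 1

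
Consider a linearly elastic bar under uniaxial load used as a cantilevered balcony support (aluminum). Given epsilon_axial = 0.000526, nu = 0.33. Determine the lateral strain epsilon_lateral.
Model: a linearly elastic bar under uniaxial load, so epsilon_lateral = -nu·epsilon_axial.
Substitute:
  epsilon_lateral = -(0.33 × 0.000526)
  epsilon_lateral = -0.0001736
Final answer: epsilon_lateral = -0.0001736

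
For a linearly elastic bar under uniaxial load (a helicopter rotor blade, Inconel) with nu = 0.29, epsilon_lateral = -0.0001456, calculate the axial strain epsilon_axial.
Model: a linearly elastic bar under uniaxial load, so epsilon_lateral = -nu·epsilon_axial.
Solve for epsilon_axial: epsilon_axial = -epsilon_lateral / nu.
Substitute:
  epsilon_axial = -(-0.0001456) / 0.29
  epsilon_axial = 0.0005021
Final answer: epsilon_axial = 0.0005021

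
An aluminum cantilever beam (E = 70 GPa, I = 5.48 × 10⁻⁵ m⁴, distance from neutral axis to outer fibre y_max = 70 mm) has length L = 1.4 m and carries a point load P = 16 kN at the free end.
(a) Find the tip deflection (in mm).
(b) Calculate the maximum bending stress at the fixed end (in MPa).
(a) Tip deflection of a cantilever with an end point load: δ = P·L^3 / (3·E·I). Convert P = 16 kN = 16000 N, E = 70 GPa = 7 × 10¹⁰ Pa.
  δ = (16000 × 1.4^3) / (3 × (7 × 10¹⁰) × (5.48 × 10⁻⁵)) = 0.003815 m = 3.815 mm
(b) Maximum bending moment at the fixed end: M = P·L = 16000 × 1.4 = 22400 N·m. Convert y_max = 70 mm = 0.07 m.
  σ = M·y_max / I = (22400 × 0.07) / (5.48 × 10⁻⁵) = 2.861 × 10⁷ Pa = 28.61 MPa
Final answer: (a) δ = 3.815 mm, (b) σ = 28.61 MPa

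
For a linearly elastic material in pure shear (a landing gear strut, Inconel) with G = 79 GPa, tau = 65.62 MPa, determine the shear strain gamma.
Model: a linearly elastic material in pure shear, so tau = G·gamma.
Solve for gamma: gamma = tau / G.
Convert to SI units:
  G = 79 GPa = 7.9 × 10¹⁰ Pa
  tau = 65.62 MPa = 6.562 × 10⁷ Pa
Substitute:
  gamma = (6.562 × 10⁷) / (7.9 × 10¹⁰)
  gamma = 0.0008306
Final answer: gamma = 0.0008306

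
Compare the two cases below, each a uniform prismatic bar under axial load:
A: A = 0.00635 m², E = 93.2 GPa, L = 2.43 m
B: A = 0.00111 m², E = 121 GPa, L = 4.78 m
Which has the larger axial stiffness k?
Model: a uniform prismatic bar under axial load, so k = (A·E) / L (SI units).
  A: k = (0.00635 × (9.32 × 10¹⁰)) / 2.43 = 2.435 × 10⁸ N/m = 243.5 MN/m
  B: k = (0.00111 × (1.21 × 10¹¹)) / 4.78 = 2.81 × 10⁷ N/m = 28.1 MN/m
243.5 MN/m > 28.1 MN/m, so A is larger.
Final answer: A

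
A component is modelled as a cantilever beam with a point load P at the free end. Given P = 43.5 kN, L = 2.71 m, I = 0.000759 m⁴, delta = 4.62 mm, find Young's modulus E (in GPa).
Model: a cantilever beam with a point load P at the free end, so delta = (P·L^3) / (3·E·I).
Solve for E: E = (P·L^3) / (3·delta·I).
Convert to SI units:
  P = 43.5 kN = 43500 N
  delta = 4.62 mm = 0.00462 m
Substitute:
  E = (43500 × 2.71^3) / (3 × 0.00462 × 0.000759)
  E = 8.23 × 10¹⁰ Pa
Convert: E = 8.23 × 10¹⁰ Pa = 82.3 GPa
Final answer: E = 82.3 GPa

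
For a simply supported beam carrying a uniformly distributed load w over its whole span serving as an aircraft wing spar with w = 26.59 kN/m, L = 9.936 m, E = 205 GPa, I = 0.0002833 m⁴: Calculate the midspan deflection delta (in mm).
Model: a simply supported beam carrying a uniformly distributed load w over its whole span, so delta = (5·w·L^4) / (384·E·I).
Convert to SI units:
  w = 26.59 kN/m = 26590 N/m
  E = 205 GPa = 2.05 × 10¹¹ Pa
Substitute:
  delta = (5 × 26590 × 9.936^4) / (384 × (2.05 × 10¹¹) × 0.0002833)
  delta = 0.0581 m
Convert: delta = 0.0581 m = 58.1 mm
Final answer: delta = 58.1 mm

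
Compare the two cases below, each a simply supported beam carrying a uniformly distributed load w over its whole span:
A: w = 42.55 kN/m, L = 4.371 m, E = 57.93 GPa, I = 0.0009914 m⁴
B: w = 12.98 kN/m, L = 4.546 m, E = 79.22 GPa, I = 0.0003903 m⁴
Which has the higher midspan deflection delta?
Model: a simply supported beam carrying a uniformly distributed load w over its whole span, so delta = (5·w·L^4) / (384·E·I) (SI units).
  A: delta = (5 × 42550 × 4.371^4) / (384 × (5.793 × 10¹⁰) × 0.0009914) = 0.003521 m = 3.521 mm
  B: delta = (5 × 12980 × 4.546^4) / (384 × (7.922 × 10¹⁰) × 0.0003903) = 0.002335 m = 2.335 mm
3.521 mm > 2.335 mm, so A is larger.
Final answer: A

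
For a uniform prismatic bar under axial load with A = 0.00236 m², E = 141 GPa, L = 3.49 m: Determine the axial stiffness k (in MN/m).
Model: a uniform prismatic bar under axial load, so k = (A·E) / L.
Convert to SI units:
  E = 141 GPa = 1.41 × 10¹¹ Pa
Substitute:
  k = (0.00236 × (1.41 × 10¹¹)) / 3.49
  k = 9.535 × 10⁷ N/m
Convert: k = 9.535 × 10⁷ N/m = 95.35 MN/m
Final answer: k = 95.35 MN/m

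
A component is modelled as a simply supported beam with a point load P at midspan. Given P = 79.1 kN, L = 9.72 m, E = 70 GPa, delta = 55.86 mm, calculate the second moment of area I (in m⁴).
Model: a simply supported beam with a point load P at midspan, so delta = (P·L^3) / (48·E·I).
Solve for I: I = (P·L^3) / (48·delta·E).
Convert to SI units:
  P = 79.1 kN = 79100 N
  E = 70 GPa = 7 × 10¹⁰ Pa
  delta = 55.86 mm = 0.05586 m
Substitute:
  I = (79100 × 9.72^3) / (48 × 0.05586 × (7 × 10¹⁰))
  I = 0.000387 m⁴
Final answer: I = 0.000387 m⁴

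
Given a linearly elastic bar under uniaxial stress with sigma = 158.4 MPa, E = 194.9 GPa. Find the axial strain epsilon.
Model: a linearly elastic bar under uniaxial stress, so epsilon = sigma / E.
Convert to SI units:
  sigma = 158.4 MPa = 1.584 × 10⁸ Pa
  E = 194.9 GPa = 1.949 × 10¹¹ Pa
Substitute:
  epsilon = (1.584 × 10⁸) / (1.949 × 10¹¹)
  epsilon = 0.0008127
Final answer: epsilon = 0.0008127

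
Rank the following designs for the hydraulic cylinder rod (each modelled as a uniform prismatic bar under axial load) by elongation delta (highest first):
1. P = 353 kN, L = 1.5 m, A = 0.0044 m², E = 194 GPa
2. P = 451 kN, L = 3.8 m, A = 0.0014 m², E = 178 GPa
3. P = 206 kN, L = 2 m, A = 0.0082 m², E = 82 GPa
Model: a uniform prismatic bar under axial load, so delta = (P·L) / (A·E) (SI units).
  Case 1: delta = (353000 × 1.5) / (0.0044 × (1.94 × 10¹¹)) = 0.0006203 m = 0.6203 mm
  Case 2: delta = (451000 × 3.8) / (0.0014 × (1.78 × 10¹¹)) = 0.006877 m = 6.877 mm
  Case 3: delta = (206000 × 2) / (0.0082 × (8.2 × 10¹⁰)) = 0.0006127 m = 0.6127 mm
Ordering: 6.877 mm (case 2) > 0.6203 mm (case 1) > 0.6127 mm (case 3)
Final answer: 2, 1, 3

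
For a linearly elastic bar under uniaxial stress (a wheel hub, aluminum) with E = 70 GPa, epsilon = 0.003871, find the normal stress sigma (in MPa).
Model: a linearly elastic bar under uniaxial stress, so epsilon = sigma / E.
Solve for sigma: sigma = epsilon·E.
Convert to SI units:
  E = 70 GPa = 7 × 10¹⁰ Pa
Substitute:
  sigma = 0.003871 × (7 × 10¹⁰)
  sigma = 2.71 × 10⁸ Pa
Convert: sigma = 2.71 × 10⁸ Pa = 271 MPa
Final answer: sigma = 271 MPa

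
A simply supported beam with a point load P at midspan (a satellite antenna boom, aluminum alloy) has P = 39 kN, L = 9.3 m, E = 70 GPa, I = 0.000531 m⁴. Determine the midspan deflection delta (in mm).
Model: a simply supported beam with a point load P at midspan, so delta = (P·L^3) / (48·E·I).
Convert to SI units:
  P = 39 kN = 39000 N
  E = 70 GPa = 7 × 10¹⁰ Pa
Substitute:
  delta = (39000 × 9.3^3) / (48 × (7 × 10¹⁰) × 0.000531)
  delta = 0.01758 m
Convert: delta = 0.01758 m = 17.58 mm
Final answer: delta = 17.58 mm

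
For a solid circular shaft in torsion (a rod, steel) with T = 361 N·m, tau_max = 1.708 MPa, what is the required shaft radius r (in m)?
Model: a solid circular shaft in torsion, so tau_max = (2·T) / (π·r^3).
Solve for r: r = ((2·T) / (π·tau_max))^(1/3).
Convert to SI units:
  tau_max = 1.708 MPa = 1.708 × 10⁶ Pa
Substitute:
  r = ((2 × 361) / (π × (1.708 × 10⁶)))^(1/3)
  r = 0.05124 m
Final answer: r = 0.05124 m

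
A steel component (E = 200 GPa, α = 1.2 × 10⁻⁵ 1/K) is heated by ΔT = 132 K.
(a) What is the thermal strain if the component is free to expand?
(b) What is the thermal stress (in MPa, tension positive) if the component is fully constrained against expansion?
(a) Free thermal strain ε_th = α·ΔT = (1.2 × 10⁻⁵) × 132 = 0.001584
(b) Fully constrained, the expansion is suppressed, so σ = -E·α·ΔT. Convert E = 200 GPa = 2 × 10¹¹ Pa.
  σ = -(2 × 10¹¹) × (1.2 × 10⁻⁵) × 132 = -3.168 × 10⁸ Pa = -316.8 MPa (compressive)
Final answer: (a) ε_th = 0.001584, (b) σ = -316.8 MPa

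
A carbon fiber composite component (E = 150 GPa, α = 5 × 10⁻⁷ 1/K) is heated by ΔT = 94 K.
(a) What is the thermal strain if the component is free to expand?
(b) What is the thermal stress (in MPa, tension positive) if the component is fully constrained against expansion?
(a) Free thermal strain ε_th = α·ΔT = (5 × 10⁻⁷) × 94 = 4.7 × 10⁻⁵
(b) Fully constrained, the expansion is suppressed, so σ = -E·α·ΔT. Convert E = 150 GPa = 1.5 × 10¹¹ Pa.
  σ = -(1.5 × 10¹¹) × (5 × 10⁻⁷) × 94 = -7.05 × 10⁶ Pa = -7.05 MPa (compressive)
Final answer: (a) ε_th = 4.7 × 10⁻⁵, (b) σ = -7.05 MPa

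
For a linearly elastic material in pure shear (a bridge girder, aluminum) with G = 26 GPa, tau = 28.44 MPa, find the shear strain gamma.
Model: a linearly elastic material in pure shear, so tau = G·gamma.
Solve for gamma: gamma = tau / G.
Convert to SI units:
  G = 26 GPa = 2.6 × 10¹⁰ Pa
  tau = 28.44 MPa = 2.844 × 10⁷ Pa
Substitute:
  gamma = (2.844 × 10⁷) / (2.6 × 10¹⁰)
  gamma = 0.001094
Final answer: gamma = 0.001094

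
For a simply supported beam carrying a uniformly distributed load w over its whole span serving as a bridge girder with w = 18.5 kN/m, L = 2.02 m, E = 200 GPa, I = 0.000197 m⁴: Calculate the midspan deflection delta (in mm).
Model: a simply supported beam carrying a uniformly distributed load w over its whole span, so delta = (5·w·L^4) / (384·E·I).
Convert to SI units:
  w = 18.5 kN/m = 18500 N/m
  E = 200 GPa = 2 × 10¹¹ Pa
Substitute:
  delta = (5 × 18500 × 2.02^4) / (384 × (2 × 10¹¹) × 0.000197)
  delta = 0.0001018 m
Convert: delta = 0.0001018 m = 0.1018 mm
Final answer: delta = 0.1018 mm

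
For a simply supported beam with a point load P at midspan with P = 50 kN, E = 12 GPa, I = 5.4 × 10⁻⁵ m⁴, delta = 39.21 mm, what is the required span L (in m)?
Model: a simply supported beam with a point load P at midspan, so delta = (P·L^3) / (48·E·I).
Solve for L: L = ((48·delta·E·I) / P)^(1/3).
Convert to SI units:
  P = 50 kN = 50000 N
  E = 12 GPa = 1.2 × 10¹⁰ Pa
  delta = 39.21 mm = 0.03921 m
Substitute:
  L = ((48 × 0.03921 × (1.2 × 10¹⁰) × (5.4 × 10⁻⁵)) / 50000)^(1/3)
  L = 2.9 m
Final answer: L = 2.9 m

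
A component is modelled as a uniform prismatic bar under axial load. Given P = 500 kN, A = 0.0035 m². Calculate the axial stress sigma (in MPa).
Model: a uniform prismatic bar under axial load, so sigma = P / A.
Convert to SI units:
  P = 500 kN = 500000 N
Substitute:
  sigma = 500000 / 0.0035
  sigma = 1.429 × 10⁸ Pa
Convert: sigma = 1.429 × 10⁸ Pa = 142.9 MPa
Final answer: sigma = 142.9 MPa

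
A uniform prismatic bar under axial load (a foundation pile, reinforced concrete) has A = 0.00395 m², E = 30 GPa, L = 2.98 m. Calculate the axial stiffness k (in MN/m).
Model: a uniform prismatic bar under axial load, so k = (A·E) / L.
Convert to SI units:
  E = 30 GPa = 3 × 10¹⁰ Pa
Substitute:
  k = (0.00395 × (3 × 10¹⁰)) / 2.98
  k = 3.977 × 10⁷ N/m
Convert: k = 3.977 × 10⁷ N/m = 39.77 MN/m
Final answer: k = 39.77 MN/m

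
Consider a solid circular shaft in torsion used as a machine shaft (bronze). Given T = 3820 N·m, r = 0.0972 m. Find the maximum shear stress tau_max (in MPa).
Model: a solid circular shaft in torsion, so tau_max = (2·T) / (π·r^3).
Substitute:
  tau_max = (2 × 3820) / (π × 0.0972^3)
  tau_max = 2.648 × 10⁶ Pa
Convert: tau_max = 2.648 × 10⁶ Pa = 2.648 MPa
Final answer: tau_max = 2.648 MPa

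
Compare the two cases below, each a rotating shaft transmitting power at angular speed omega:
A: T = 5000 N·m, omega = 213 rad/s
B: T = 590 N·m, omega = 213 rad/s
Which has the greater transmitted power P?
Model: a rotating shaft transmitting power at angular speed omega, so P = T·omega (SI units).
  A: P = 5000 × 213 = 1.065 × 10⁶ W = 1065 kW
  B: P = 590 × 213 = 125700 W = 125.7 kW
1065 kW > 125.7 kW, so A is larger.
Final answer: A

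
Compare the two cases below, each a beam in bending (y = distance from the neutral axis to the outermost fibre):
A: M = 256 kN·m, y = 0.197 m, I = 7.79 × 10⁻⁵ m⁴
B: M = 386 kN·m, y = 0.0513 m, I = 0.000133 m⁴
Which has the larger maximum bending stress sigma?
Model: a beam in bending (y = distance from the neutral axis to the outermost fibre), so sigma = (M·y) / I (SI units).
  A: sigma = (256000 × 0.197) / (7.79 × 10⁻⁵) = 6.474 × 10⁸ Pa = 647.4 MPa
  B: sigma = (386000 × 0.0513) / 0.000133 = 1.489 × 10⁸ Pa = 148.9 MPa
647.4 MPa > 148.9 MPa, so A is larger.
Final answer: A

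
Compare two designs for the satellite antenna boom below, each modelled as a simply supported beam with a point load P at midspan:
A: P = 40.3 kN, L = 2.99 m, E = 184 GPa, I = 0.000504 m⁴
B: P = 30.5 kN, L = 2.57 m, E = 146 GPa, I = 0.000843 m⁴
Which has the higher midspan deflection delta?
Model: a simply supported beam with a point load P at midspan, so delta = (P·L^3) / (48·E·I) (SI units).
  A: delta = (40300 × 2.99^3) / (48 × (1.84 × 10¹¹) × 0.000504) = 0.000242 m = 0.242 mm
  B: delta = (30500 × 2.57^3) / (48 × (1.46 × 10¹¹) × 0.000843) = 8.763 × 10⁻⁵ m = 0.08763 mm
0.242 mm > 0.08763 mm, so A is larger.
Final answer: A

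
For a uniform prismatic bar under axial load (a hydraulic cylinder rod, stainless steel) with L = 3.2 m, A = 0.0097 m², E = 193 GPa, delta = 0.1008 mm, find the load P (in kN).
Model: a uniform prismatic bar under axial load, so delta = (P·L) / (A·E).
Solve for P: P = (delta·A·E) / L.
Convert to SI units:
  E = 193 GPa = 1.93 × 10¹¹ Pa
  delta = 0.1008 mm = 0.0001008 m
Substitute:
  P = (0.0001008 × 0.0097 × (1.93 × 10¹¹)) / 3.2
  P = 58970 N
Convert: P = 58970 N = 58.97 kN
Final answer: P = 58.97 kN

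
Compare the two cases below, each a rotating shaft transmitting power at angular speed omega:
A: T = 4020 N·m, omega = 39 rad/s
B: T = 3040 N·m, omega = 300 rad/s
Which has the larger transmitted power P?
Model: a rotating shaft transmitting power at angular speed omega, so P = T·omega (SI units).
  A: P = 4020 × 39 = 156800 W = 156.8 kW
  B: P = 3040 × 300 = 912000 W = 912 kW
912 kW > 156.8 kW, so B is larger.
Final answer: B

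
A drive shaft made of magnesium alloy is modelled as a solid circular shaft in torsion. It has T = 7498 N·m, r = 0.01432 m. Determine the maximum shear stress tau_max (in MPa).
Model: a solid circular shaft in torsion, so tau_max = (2·T) / (π·r^3).
Substitute:
  tau_max = (2 × 7498) / (π × 0.01432^3)
  tau_max = 1.626 × 10⁹ Pa
Convert: tau_max = 1.626 × 10⁹ Pa = 1626 MPa
Final answer: tau_max = 1626 MPa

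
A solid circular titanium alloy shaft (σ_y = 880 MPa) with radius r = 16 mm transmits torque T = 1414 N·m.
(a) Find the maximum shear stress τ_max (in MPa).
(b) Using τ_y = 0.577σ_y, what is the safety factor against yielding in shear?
(a) For a solid circular shaft, τ_max = T·r/J with J = π·r^4/2, i.e. τ_max = 2·T / (π·r^3). Convert r = 16 mm = 0.016 m.
  τ_max = (2 × 1414) / (π × 0.016^3) = 2.198 × 10⁸ Pa = 219.8 MPa
(b) τ_y = 0.577 × 880 = 507.76 MPa
  SF = τ_y/τ_max = 507.76 / 219.8 = 2.31
Final answer: (a) τ_max = 219.8 MPa, (b) SF = 2.31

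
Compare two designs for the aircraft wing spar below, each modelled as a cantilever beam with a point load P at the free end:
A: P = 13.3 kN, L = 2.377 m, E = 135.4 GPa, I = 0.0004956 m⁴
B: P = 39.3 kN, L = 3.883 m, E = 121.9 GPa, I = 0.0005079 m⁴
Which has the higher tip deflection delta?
Model: a cantilever beam with a point load P at the free end, so delta = (P·L^3) / (3·E·I) (SI units).
  A: delta = (13300 × 2.377^3) / (3 × (1.354 × 10¹¹) × 0.0004956) = 0.0008873 m = 0.8873 mm
  B: delta = (39300 × 3.883^3) / (3 × (1.219 × 10¹¹) × 0.0005079) = 0.01239 m = 12.39 mm
12.39 mm > 0.8873 mm, so B is larger.
Final answer: B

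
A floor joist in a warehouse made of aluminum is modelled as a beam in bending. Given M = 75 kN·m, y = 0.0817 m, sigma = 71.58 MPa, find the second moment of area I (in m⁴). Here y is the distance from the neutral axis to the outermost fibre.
Model: a beam in bending, so sigma = (M·y) / I.
Solve for I: I = (M·y) / sigma.
Convert to SI units:
  M = 75 kN·m = 75000 N·m
  sigma = 71.58 MPa = 7.158 × 10⁷ Pa
Substitute:
  I = (75000 × 0.0817) / (7.158 × 10⁷)
  I = 8.56 × 10⁻⁵ m⁴
Final answer: I = 8.56 × 10⁻⁵ m⁴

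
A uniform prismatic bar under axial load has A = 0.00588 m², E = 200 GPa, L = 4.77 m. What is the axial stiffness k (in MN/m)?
Model: a uniform prismatic bar under axial load, so k = (A·E) / L.
Convert to SI units:
  E = 200 GPa = 2 × 10¹¹ Pa
Substitute:
  k = (0.00588 × (2 × 10¹¹)) / 4.77
  k = 2.465 × 10⁸ N/m
Convert: k = 2.465 × 10⁸ N/m = 246.5 MN/m
Final answer: k = 246.5 MN/m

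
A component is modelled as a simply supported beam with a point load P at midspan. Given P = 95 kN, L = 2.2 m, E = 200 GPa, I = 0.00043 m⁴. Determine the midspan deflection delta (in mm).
Model: a simply supported beam with a point load P at midspan, so delta = (P·L^3) / (48·E·I).
Convert to SI units:
  P = 95 kN = 95000 N
  E = 200 GPa = 2 × 10¹¹ Pa
Substitute:
  delta = (95000 × 2.2^3) / (48 × (2 × 10¹¹) × 0.00043)
  delta = 0.000245 m
Convert: delta = 0.000245 m = 0.245 mm
Final answer: delta = 0.245 mm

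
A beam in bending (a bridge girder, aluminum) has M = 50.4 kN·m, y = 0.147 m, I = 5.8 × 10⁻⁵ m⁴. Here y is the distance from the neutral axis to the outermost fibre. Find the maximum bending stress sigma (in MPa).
Model: a beam in bending, so sigma = (M·y) / I.
Convert to SI units:
  M = 50.4 kN·m = 50400 N·m
Substitute:
  sigma = (50400 × 0.147) / (5.8 × 10⁻⁵)
  sigma = 1.277 × 10⁸ Pa
Convert: sigma = 1.277 × 10⁸ Pa = 127.7 MPa
Final answer: sigma = 127.7 MPa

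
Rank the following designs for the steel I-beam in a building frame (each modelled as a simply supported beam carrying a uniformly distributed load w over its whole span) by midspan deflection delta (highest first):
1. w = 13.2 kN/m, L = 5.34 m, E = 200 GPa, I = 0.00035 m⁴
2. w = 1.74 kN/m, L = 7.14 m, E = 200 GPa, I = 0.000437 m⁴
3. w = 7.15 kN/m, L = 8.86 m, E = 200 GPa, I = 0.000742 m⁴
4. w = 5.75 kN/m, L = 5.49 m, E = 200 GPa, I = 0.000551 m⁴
Model: a simply supported beam carrying a uniformly distributed load w over its whole span, so delta = (5·w·L^4) / (384·E·I) (SI units).
  Case 1: delta = (5 × 13200 × 5.34^4) / (384 × (2 × 10¹¹) × 0.00035) = 0.001997 m = 1.997 mm
  Case 2: delta = (5 × 1740 × 7.14^4) / (384 × (2 × 10¹¹) × 0.000437) = 0.0006737 m = 0.6737 mm
  Case 3: delta = (5 × 7150 × 8.86^4) / (384 × (2 × 10¹¹) × 0.000742) = 0.003866 m = 3.866 mm
  Case 4: delta = (5 × 5750 × 5.49^4) / (384 × (2 × 10¹¹) × 0.000551) = 0.0006172 m = 0.6172 mm
Ordering: 3.866 mm (case 3) > 1.997 mm (case 1) > 0.6737 mm (case 2) > 0.6172 mm (case 4)
Final answer: 3, 1, 2, 4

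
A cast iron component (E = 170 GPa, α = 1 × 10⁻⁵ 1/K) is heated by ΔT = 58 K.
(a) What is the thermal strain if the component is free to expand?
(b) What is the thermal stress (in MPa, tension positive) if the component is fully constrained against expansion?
(a) Free thermal strain ε_th = α·ΔT = (1 × 10⁻⁵) × 58 = 0.00058
(b) Fully constrained, the expansion is suppressed, so σ = -E·α·ΔT. Convert E = 170 GPa = 1.7 × 10¹¹ Pa.
  σ = -(1.7 × 10¹¹) × (1 × 10⁻⁵) × 58 = -9.86 × 10⁷ Pa = -98.6 MPa (compressive)
Final answer: (a) ε_th = 0.00058, (b) σ = -98.6 MPa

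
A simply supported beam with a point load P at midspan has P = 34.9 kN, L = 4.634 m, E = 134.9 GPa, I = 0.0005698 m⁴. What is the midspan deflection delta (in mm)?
Model: a simply supported beam with a point load P at midspan, so delta = (P·L^3) / (48·E·I).
Convert to SI units:
  P = 34.9 kN = 34900 N
  E = 134.9 GPa = 1.349 × 10¹¹ Pa
Substitute:
  delta = (34900 × 4.634^3) / (48 × (1.349 × 10¹¹) × 0.0005698)
  delta = 0.0009413 m
Convert: delta = 0.0009413 m = 0.9413 mm
Final answer: delta = 0.9413 mm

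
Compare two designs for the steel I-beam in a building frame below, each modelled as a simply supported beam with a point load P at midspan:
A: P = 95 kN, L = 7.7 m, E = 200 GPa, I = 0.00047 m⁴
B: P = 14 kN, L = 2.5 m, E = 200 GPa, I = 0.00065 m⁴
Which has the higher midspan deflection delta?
Model: a simply supported beam with a point load P at midspan, so delta = (P·L^3) / (48·E·I) (SI units).
  A: delta = (95000 × 7.7^3) / (48 × (2 × 10¹¹) × 0.00047) = 0.009612 m = 9.612 mm
  B: delta = (14000 × 2.5^3) / (48 × (2 × 10¹¹) × 0.00065) = 3.506 × 10⁻⁵ m = 0.03506 mm
9.612 mm > 0.03506 mm, so A is larger.
Final answer: A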